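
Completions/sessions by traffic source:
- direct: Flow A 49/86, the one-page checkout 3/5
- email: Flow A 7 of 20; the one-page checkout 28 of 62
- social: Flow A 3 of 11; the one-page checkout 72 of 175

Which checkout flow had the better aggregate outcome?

Direct: Flow A 49/86 = 57.0%, the one-page checkout 3/5 = 60.0% → the one-page checkout
Email: Flow A 7/20 = 35.0%, the one-page checkout 28/62 = 45.2% → the one-page checkout
Social: Flow A 3/11 = 27.3%, the one-page checkout 72/175 = 41.1% → the one-page checkout
Overall: Flow A 59/117 = 50.4%, the one-page checkout 103/242 = 42.6% → Flow A
(The one-page checkout wins every traffic group but Flow A wins overall — the one-page checkout's sessions skew toward the low-rate social group.)

Flow A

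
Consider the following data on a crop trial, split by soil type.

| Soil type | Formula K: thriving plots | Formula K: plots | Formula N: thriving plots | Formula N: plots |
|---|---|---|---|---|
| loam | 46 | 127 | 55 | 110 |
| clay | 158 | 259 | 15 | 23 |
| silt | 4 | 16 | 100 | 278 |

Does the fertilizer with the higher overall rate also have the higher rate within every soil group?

No

Loam: Formula K 46/127 = 36.2%, Formula N 55/110 = 50.0% → Formula N
Clay: Formula K 158/259 = 61.0%, Formula N 15/23 = 65.2% → Formula N
Silt: Formula K 4/16 = 25.0%, Formula N 100/278 = 36.0% → Formula N
Overall: Formula K 208/402 = 51.7%, Formula N 170/411 = 41.4% → Formula K
Formula N wins each soil group but Formula K wins overall — the comparison reverses. Formula N's plots skew toward silt, which has a lower base rate.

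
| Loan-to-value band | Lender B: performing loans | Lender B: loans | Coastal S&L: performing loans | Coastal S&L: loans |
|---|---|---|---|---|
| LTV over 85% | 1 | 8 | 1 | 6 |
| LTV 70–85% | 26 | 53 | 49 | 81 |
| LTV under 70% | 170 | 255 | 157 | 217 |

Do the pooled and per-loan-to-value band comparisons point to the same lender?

Yes

LTV over 85%: Lender B 1/8 = 12.5%, Coastal S&L 1/6 = 16.7% → Coastal S&L
LTV 70–85%: Lender B 26/53 = 49.1%, Coastal S&L 49/81 = 60.5% → Coastal S&L
LTV under 70%: Lender B 170/255 = 66.7%, Coastal S&L 157/217 = 72.4% → Coastal S&L
Overall: Lender B 197/316 = 62.3%, Coastal S&L 207/304 = 68.1% → Coastal S&L
Coastal S&L wins overall and in every loan-to-value group — no reversal.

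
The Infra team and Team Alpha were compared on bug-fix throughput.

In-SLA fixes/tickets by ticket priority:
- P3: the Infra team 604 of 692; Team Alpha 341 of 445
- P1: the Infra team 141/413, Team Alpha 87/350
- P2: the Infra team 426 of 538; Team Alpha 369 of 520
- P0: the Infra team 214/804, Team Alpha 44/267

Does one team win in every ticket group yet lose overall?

No

P3: the Infra team 604/692 = 87.3%, Team Alpha 341/445 = 76.6% → the Infra team
P1: the Infra team 141/413 = 34.1%, Team Alpha 87/350 = 24.9% → the Infra team
P2: the Infra team 426/538 = 79.2%, Team Alpha 369/520 = 71.0% → the Infra team
P0: the Infra team 214/804 = 26.6%, Team Alpha 44/267 = 16.5% → the Infra team
Overall: the Infra team 1385/2447 = 56.6%, Team Alpha 841/1582 = 53.2% → the Infra team
The Infra team wins overall and in every ticket group — no reversal.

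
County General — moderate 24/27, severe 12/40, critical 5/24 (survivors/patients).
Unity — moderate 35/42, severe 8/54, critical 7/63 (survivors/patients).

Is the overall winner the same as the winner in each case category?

Moderate: County General 24/27 = 88.9%, Unity 35/42 = 83.3% → County General
Severe: County General 12/40 = 30.0%, Unity 8/54 = 14.8% → County General
Critical: County General 5/24 = 20.8%, Unity 7/63 = 11.1% → County General
Overall: County General 41/91 = 45.1%, Unity 50/159 = 31.4% → County General
County General wins overall and in every case group — no reversal.

Yes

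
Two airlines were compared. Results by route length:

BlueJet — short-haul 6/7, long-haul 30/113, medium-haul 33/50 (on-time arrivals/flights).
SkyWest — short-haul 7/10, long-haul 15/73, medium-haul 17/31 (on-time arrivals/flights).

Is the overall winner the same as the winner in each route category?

Short-haul: BlueJet 6/7 = 85.7%, SkyWest 7/10 = 70.0% → BlueJet
Long-haul: BlueJet 30/113 = 26.5%, SkyWest 15/73 = 20.5% → BlueJet
Medium-haul: BlueJet 33/50 = 66.0%, SkyWest 17/31 = 54.8% → BlueJet
Overall: BlueJet 69/170 = 40.6%, SkyWest 39/114 = 34.2% → BlueJet
BlueJet wins overall and in every route group — no reversal.

Yes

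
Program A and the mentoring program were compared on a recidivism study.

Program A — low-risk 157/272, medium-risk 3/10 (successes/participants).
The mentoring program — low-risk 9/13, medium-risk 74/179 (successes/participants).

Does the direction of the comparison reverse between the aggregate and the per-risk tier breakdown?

Low-risk: Program A 157/272 = 57.7%, the mentoring program 9/13 = 69.2% → the mentoring program
Medium-risk: Program A 3/10 = 30.0%, the mentoring program 74/179 = 41.3% → the mentoring program
Overall: Program A 160/282 = 56.7%, the mentoring program 83/192 = 43.2% → Program A
The mentoring program wins each risk group but Program A wins overall — the comparison reverses. The mentoring program's participants skew toward medium-risk, which has a lower base rate.

Yes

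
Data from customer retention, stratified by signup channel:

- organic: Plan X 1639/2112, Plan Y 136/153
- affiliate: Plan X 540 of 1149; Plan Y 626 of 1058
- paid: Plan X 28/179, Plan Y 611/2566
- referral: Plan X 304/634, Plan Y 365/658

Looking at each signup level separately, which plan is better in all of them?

Plan Y

Organic: Plan X 1639/2112 = 77.6%, Plan Y 136/153 = 88.9% → Plan Y
Affiliate: Plan X 540/1149 = 47.0%, Plan Y 626/1058 = 59.2% → Plan Y
Paid: Plan X 28/179 = 15.6%, Plan Y 611/2566 = 23.8% → Plan Y
Referral: Plan X 304/634 = 47.9%, Plan Y 365/658 = 55.5% → Plan Y
Plan Y has the higher rate in all 4 groups.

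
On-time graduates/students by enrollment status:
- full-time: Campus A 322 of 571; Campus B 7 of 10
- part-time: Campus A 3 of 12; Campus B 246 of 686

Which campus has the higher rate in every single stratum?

Full-time: Campus A 322/571 = 56.4%, Campus B 7/10 = 70.0% → Campus B
Part-time: Campus A 3/12 = 25.0%, Campus B 246/686 = 35.9% → Campus B
Campus B has the higher rate in both groups.

Campus B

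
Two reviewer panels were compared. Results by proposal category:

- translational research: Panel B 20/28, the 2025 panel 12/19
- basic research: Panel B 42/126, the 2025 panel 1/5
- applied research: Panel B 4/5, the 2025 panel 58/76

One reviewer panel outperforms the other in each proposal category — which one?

Translational research: Panel B 20/28 = 71.4%, the 2025 panel 12/19 = 63.2% → Panel B
Basic research: Panel B 42/126 = 33.3%, the 2025 panel 1/5 = 20.0% → Panel B
Applied research: Panel B 4/5 = 80.0%, the 2025 panel 58/76 = 76.3% → Panel B
Panel B has the higher rate in all 3 groups.

Panel B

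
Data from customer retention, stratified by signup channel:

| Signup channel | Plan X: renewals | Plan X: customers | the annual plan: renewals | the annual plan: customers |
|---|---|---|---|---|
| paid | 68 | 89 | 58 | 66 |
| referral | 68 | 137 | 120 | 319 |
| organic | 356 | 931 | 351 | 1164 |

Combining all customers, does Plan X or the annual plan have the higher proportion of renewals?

Paid: Plan X 68/89 = 76.4%, the annual plan 58/66 = 87.9% → the annual plan
Referral: Plan X 68/137 = 49.6%, the annual plan 120/319 = 37.6% → Plan X
Organic: Plan X 356/931 = 38.2%, the annual plan 351/1164 = 30.2% → Plan X
Overall: Plan X 492/1157 = 42.5%, the annual plan 529/1549 = 34.2% → Plan X
(Neither sweeps every signup group, but Plan X has the higher pooled rate.)

Plan X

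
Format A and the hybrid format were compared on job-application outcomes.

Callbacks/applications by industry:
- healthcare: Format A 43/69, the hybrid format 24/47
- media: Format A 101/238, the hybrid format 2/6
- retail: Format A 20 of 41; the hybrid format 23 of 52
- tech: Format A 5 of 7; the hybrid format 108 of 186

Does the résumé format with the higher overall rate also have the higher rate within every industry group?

No

Healthcare: Format A 43/69 = 62.3%, the hybrid format 24/47 = 51.1% → Format A
Media: Format A 101/238 = 42.4%, the hybrid format 2/6 = 33.3% → Format A
Retail: Format A 20/41 = 48.8%, the hybrid format 23/52 = 44.2% → Format A
Tech: Format A 5/7 = 71.4%, the hybrid format 108/186 = 58.1% → Format A
Overall: Format A 169/355 = 47.6%, the hybrid format 157/291 = 54.0% → the hybrid format
Format A wins each industry group but the hybrid format wins overall — the comparison reverses. Format A's applications skew toward media, which has a lower base rate.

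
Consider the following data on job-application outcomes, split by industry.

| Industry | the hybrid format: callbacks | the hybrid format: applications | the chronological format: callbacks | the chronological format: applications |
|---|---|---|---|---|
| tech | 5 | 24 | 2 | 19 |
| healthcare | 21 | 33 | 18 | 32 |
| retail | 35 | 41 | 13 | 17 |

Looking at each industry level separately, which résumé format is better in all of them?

the hybrid format

Tech: the hybrid format 5/24 = 20.8%, the chronological format 2/19 = 10.5% → the hybrid format
Healthcare: the hybrid format 21/33 = 63.6%, the chronological format 18/32 = 56.2% → the hybrid format
Retail: the hybrid format 35/41 = 85.4%, the chronological format 13/17 = 76.5% → the hybrid format
The hybrid format has the higher rate in all 3 groups.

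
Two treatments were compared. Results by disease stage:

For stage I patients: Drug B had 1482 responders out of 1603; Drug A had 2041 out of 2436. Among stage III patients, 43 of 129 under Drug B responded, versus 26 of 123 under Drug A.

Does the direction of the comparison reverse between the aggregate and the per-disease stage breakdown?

No

Stage I: Drug B 1482/1603 = 92.5%, Drug A 2041/2436 = 83.8% → Drug B
Stage III: Drug B 43/129 = 33.3%, Drug A 26/123 = 21.1% → Drug B
Overall: Drug B 1525/1732 = 88.0%, Drug A 2067/2559 = 80.8% → Drug B
Drug B wins overall and in every disease group — no reversal.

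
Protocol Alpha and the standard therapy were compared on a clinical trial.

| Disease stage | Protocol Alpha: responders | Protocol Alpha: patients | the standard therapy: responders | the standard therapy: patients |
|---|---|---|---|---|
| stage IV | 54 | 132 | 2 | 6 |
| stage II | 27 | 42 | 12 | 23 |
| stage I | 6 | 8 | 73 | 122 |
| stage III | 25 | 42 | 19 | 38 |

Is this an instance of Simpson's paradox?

Stage IV: Protocol Alpha 54/132 = 40.9%, the standard therapy 2/6 = 33.3% → Protocol Alpha
Stage II: Protocol Alpha 27/42 = 64.3%, the standard therapy 12/23 = 52.2% → Protocol Alpha
Stage I: Protocol Alpha 6/8 = 75.0%, the standard therapy 73/122 = 59.8% → Protocol Alpha
Stage III: Protocol Alpha 25/42 = 59.5%, the standard therapy 19/38 = 50.0% → Protocol Alpha
Overall: Protocol Alpha 112/224 = 50.0%, the standard therapy 106/189 = 56.1% → the standard therapy
Protocol Alpha wins each disease group but the standard therapy wins overall — the comparison reverses. Protocol Alpha's patients skew toward stage IV, which has a lower base rate.

Yes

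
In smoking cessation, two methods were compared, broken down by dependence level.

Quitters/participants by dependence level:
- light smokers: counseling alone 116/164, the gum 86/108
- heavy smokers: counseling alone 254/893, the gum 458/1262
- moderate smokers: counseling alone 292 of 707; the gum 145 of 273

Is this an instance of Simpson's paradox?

Light smokers: counseling alone 116/164 = 70.7%, the gum 86/108 = 79.6% → the gum
Heavy smokers: counseling alone 254/893 = 28.4%, the gum 458/1262 = 36.3% → the gum
Moderate smokers: counseling alone 292/707 = 41.3%, the gum 145/273 = 53.1% → the gum
Overall: counseling alone 662/1764 = 37.5%, the gum 689/1643 = 41.9% → the gum
The gum wins overall and in every dependence group — no reversal.

No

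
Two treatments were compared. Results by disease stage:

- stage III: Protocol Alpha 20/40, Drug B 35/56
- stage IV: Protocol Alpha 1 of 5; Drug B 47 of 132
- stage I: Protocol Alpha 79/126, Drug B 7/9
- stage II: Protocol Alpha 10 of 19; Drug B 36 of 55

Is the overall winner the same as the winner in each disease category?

Stage III: Protocol Alpha 20/40 = 50.0%, Drug B 35/56 = 62.5% → Drug B
Stage IV: Protocol Alpha 1/5 = 20.0%, Drug B 47/132 = 35.6% → Drug B
Stage I: Protocol Alpha 79/126 = 62.7%, Drug B 7/9 = 77.8% → Drug B
Stage II: Protocol Alpha 10/19 = 52.6%, Drug B 36/55 = 65.5% → Drug B
Overall: Protocol Alpha 110/190 = 57.9%, Drug B 125/252 = 49.6% → Protocol Alpha
Drug B wins each disease group but Protocol Alpha wins overall — the comparison reverses. Drug B's patients skew toward stage IV, which has a lower base rate.

No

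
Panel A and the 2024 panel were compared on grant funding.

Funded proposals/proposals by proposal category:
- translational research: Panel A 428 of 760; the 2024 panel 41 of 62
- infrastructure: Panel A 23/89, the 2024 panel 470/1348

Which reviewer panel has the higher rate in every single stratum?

the 2024 panel

Translational research: Panel A 428/760 = 56.3%, the 2024 panel 41/62 = 66.1% → the 2024 panel
Infrastructure: Panel A 23/89 = 25.8%, the 2024 panel 470/1348 = 34.9% → the 2024 panel
The 2024 panel has the higher rate in both groups.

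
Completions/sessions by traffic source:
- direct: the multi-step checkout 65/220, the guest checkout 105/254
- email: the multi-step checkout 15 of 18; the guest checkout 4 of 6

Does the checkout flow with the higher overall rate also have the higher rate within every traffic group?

Direct: the multi-step checkout 65/220 = 29.5%, the guest checkout 105/254 = 41.3% → the guest checkout
Email: the multi-step checkout 15/18 = 83.3%, the guest checkout 4/6 = 66.7% → the multi-step checkout
Overall: the multi-step checkout 80/238 = 33.6%, the guest checkout 109/260 = 41.9% → the guest checkout
Neither sweeps: the multi-step checkout wins 1 of 2 groups, the guest checkout wins 1. The guest checkout wins overall but not every group — no Simpson reversal.

No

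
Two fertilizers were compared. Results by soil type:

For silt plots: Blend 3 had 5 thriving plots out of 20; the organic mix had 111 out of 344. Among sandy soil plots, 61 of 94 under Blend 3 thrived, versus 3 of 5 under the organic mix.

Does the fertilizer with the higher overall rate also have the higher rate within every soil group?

No

Silt: Blend 3 5/20 = 25.0%, the organic mix 111/344 = 32.3% → the organic mix
Sandy soil: Blend 3 61/94 = 64.9%, the organic mix 3/5 = 60.0% → Blend 3
Overall: Blend 3 66/114 = 57.9%, the organic mix 114/349 = 32.7% → Blend 3
Neither sweeps: Blend 3 wins 1 of 2 groups, the organic mix wins 1. Blend 3 wins overall but not every group — no Simpson reversal.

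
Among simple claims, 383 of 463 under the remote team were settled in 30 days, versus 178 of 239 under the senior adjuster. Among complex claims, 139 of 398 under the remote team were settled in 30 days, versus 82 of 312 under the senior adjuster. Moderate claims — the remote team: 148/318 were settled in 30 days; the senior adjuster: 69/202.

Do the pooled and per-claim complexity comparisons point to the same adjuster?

Simple: the remote team 383/463 = 82.7%, the senior adjuster 178/239 = 74.5% → the remote team
Complex: the remote team 139/398 = 34.9%, the senior adjuster 82/312 = 26.3% → the remote team
Moderate: the remote team 148/318 = 46.5%, the senior adjuster 69/202 = 34.2% → the remote team
Overall: the remote team 670/1179 = 56.8%, the senior adjuster 329/753 = 43.7% → the remote team
The remote team wins overall and in every claim group — no reversal.

Yes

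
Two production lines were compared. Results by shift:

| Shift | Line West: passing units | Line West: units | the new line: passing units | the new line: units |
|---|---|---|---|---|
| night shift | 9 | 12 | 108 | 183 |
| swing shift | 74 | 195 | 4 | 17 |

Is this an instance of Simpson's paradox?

Night shift: Line West 9/12 = 75.0%, the new line 108/183 = 59.0% → Line West
Swing shift: Line West 74/195 = 37.9%, the new line 4/17 = 23.5% → Line West
Overall: Line West 83/207 = 40.1%, the new line 112/200 = 56.0% → the new line
Line West wins each shift group but the new line wins overall — the comparison reverses. Line West's units skew toward swing shift, which has a lower base rate.

Yes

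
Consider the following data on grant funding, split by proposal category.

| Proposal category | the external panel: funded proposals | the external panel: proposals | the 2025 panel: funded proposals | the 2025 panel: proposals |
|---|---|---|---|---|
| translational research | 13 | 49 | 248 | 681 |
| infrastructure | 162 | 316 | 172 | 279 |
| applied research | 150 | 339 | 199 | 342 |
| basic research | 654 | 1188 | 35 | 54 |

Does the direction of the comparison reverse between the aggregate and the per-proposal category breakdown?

Yes

Translational research: the external panel 13/49 = 26.5%, the 2025 panel 248/681 = 36.4% → the 2025 panel
Infrastructure: the external panel 162/316 = 51.3%, the 2025 panel 172/279 = 61.6% → the 2025 panel
Applied research: the external panel 150/339 = 44.2%, the 2025 panel 199/342 = 58.2% → the 2025 panel
Basic research: the external panel 654/1188 = 55.1%, the 2025 panel 35/54 = 64.8% → the 2025 panel
Overall: the external panel 979/1892 = 51.7%, the 2025 panel 654/1356 = 48.2% → the external panel
The 2025 panel wins each proposal group but the external panel wins overall — the comparison reverses. The 2025 panel's proposals skew toward translational research, which has a lower base rate.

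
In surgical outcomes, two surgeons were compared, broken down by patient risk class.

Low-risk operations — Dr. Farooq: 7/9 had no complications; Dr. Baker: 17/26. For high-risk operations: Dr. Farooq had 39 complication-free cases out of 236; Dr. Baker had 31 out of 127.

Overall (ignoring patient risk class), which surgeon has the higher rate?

Low-risk: Dr. Farooq 7/9 = 77.8%, Dr. Baker 17/26 = 65.4% → Dr. Farooq
High-risk: Dr. Farooq 39/236 = 16.5%, Dr. Baker 31/127 = 24.4% → Dr. Baker
Overall: Dr. Farooq 46/245 = 18.8%, Dr. Baker 48/153 = 31.4% → Dr. Baker
(Neither sweeps every patient risk group, but Dr. Baker has the higher pooled rate.)

Dr. Baker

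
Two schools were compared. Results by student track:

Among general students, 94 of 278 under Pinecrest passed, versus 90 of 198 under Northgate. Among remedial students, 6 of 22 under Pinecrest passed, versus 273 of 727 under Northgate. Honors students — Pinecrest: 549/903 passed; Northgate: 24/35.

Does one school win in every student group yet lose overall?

General: Pinecrest 94/278 = 33.8%, Northgate 90/198 = 45.5% → Northgate
Remedial: Pinecrest 6/22 = 27.3%, Northgate 273/727 = 37.6% → Northgate
Honors: Pinecrest 549/903 = 60.8%, Northgate 24/35 = 68.6% → Northgate
Overall: Pinecrest 649/1203 = 53.9%, Northgate 387/960 = 40.3% → Pinecrest
Northgate wins each student group but Pinecrest wins overall — the comparison reverses. Northgate's students skew toward remedial, which has a lower base rate.

Yes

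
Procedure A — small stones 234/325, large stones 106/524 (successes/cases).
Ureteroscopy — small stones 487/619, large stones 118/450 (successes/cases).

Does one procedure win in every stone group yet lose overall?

No

Small stones: Procedure A 234/325 = 72.0%, ureteroscopy 487/619 = 78.7% → ureteroscopy
Large stones: Procedure A 106/524 = 20.2%, ureteroscopy 118/450 = 26.2% → ureteroscopy
Overall: Procedure A 340/849 = 40.0%, ureteroscopy 605/1069 = 56.6% → ureteroscopy
Ureteroscopy wins overall and in every stone group — no reversal.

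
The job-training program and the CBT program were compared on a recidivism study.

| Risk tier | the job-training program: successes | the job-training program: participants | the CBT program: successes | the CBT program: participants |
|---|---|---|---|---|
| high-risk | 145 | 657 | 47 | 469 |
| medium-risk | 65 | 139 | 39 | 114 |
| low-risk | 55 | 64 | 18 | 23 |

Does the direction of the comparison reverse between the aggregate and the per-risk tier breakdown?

No

High-risk: the job-training program 145/657 = 22.1%, the CBT program 47/469 = 10.0% → the job-training program
Medium-risk: the job-training program 65/139 = 46.8%, the CBT program 39/114 = 34.2% → the job-training program
Low-risk: the job-training program 55/64 = 85.9%, the CBT program 18/23 = 78.3% → the job-training program
Overall: the job-training program 265/860 = 30.8%, the CBT program 104/606 = 17.2% → the job-training program
The job-training program wins overall and in every risk group — no reversal.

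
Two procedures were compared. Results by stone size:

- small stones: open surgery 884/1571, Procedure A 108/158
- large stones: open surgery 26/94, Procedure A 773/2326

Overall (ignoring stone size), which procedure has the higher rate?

Small stones: open surgery 884/1571 = 56.3%, Procedure A 108/158 = 68.4% → Procedure A
Large stones: open surgery 26/94 = 27.7%, Procedure A 773/2326 = 33.2% → Procedure A
Overall: open surgery 910/1665 = 54.7%, Procedure A 881/2484 = 35.5% → open surgery
(Procedure A wins every stone group but open surgery wins overall — Procedure A's cases skew toward the low-rate large stones group.)

open surgery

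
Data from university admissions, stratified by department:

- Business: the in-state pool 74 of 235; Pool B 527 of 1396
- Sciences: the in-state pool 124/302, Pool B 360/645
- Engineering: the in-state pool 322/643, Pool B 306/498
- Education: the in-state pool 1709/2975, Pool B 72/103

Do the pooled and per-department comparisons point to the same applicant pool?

No

Business: the in-state pool 74/235 = 31.5%, Pool B 527/1396 = 37.8% → Pool B
Sciences: the in-state pool 124/302 = 41.1%, Pool B 360/645 = 55.8% → Pool B
Engineering: the in-state pool 322/643 = 50.1%, Pool B 306/498 = 61.4% → Pool B
Education: the in-state pool 1709/2975 = 57.4%, Pool B 72/103 = 69.9% → Pool B
Overall: the in-state pool 2229/4155 = 53.6%, Pool B 1265/2642 = 47.9% → the in-state pool
Pool B wins each department group but the in-state pool wins overall — the comparison reverses. Pool B's applicants skew toward Business, which has a lower base rate.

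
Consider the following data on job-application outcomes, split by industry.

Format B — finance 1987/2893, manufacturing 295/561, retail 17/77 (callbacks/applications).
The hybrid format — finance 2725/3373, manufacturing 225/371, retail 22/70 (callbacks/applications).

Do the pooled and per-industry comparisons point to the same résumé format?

Finance: Format B 1987/2893 = 68.7%, the hybrid format 2725/3373 = 80.8% → the hybrid format
Manufacturing: Format B 295/561 = 52.6%, the hybrid format 225/371 = 60.6% → the hybrid format
Retail: Format B 17/77 = 22.1%, the hybrid format 22/70 = 31.4% → the hybrid format
Overall: Format B 2299/3531 = 65.1%, the hybrid format 2972/3814 = 77.9% → the hybrid format
The hybrid format wins overall and in every industry group — no reversal.

Yes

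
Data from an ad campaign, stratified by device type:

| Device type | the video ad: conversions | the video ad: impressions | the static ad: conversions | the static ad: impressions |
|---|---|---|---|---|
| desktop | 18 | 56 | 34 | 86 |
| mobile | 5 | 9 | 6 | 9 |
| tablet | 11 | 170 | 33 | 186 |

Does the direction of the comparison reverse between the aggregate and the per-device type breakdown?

Desktop: the video ad 18/56 = 32.1%, the static ad 34/86 = 39.5% → the static ad
Mobile: the video ad 5/9 = 55.6%, the static ad 6/9 = 66.7% → the static ad
Tablet: the video ad 11/170 = 6.5%, the static ad 33/186 = 17.7% → the static ad
Overall: the video ad 34/235 = 14.5%, the static ad 73/281 = 26.0% → the static ad
The static ad wins overall and in every device group — no reversal.

No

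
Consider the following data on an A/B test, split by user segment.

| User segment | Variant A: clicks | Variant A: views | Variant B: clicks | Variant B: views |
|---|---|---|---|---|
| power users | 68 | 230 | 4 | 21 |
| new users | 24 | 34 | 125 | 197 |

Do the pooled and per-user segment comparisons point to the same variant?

Power users: Variant A 68/230 = 29.6%, Variant B 4/21 = 19.0% → Variant A
New users: Variant A 24/34 = 70.6%, Variant B 125/197 = 63.5% → Variant A
Overall: Variant A 92/264 = 34.8%, Variant B 129/218 = 59.2% → Variant B
Variant A wins each user group but Variant B wins overall — the comparison reverses. Variant A's views skew toward power users, which has a lower base rate.

No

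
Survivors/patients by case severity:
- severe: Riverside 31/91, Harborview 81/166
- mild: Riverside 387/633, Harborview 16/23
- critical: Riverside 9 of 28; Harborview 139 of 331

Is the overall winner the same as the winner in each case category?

No

Severe: Riverside 31/91 = 34.1%, Harborview 81/166 = 48.8% → Harborview
Mild: Riverside 387/633 = 61.1%, Harborview 16/23 = 69.6% → Harborview
Critical: Riverside 9/28 = 32.1%, Harborview 139/331 = 42.0% → Harborview
Overall: Riverside 427/752 = 56.8%, Harborview 236/520 = 45.4% → Riverside
Harborview wins each case group but Riverside wins overall — the comparison reverses. Harborview's patients skew toward critical, which has a lower base rate.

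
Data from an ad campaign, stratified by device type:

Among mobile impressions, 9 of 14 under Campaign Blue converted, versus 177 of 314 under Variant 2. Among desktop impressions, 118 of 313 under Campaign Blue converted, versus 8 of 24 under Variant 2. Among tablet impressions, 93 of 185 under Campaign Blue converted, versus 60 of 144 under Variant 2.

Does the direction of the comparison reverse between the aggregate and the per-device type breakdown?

Mobile: Campaign Blue 9/14 = 64.3%, Variant 2 177/314 = 56.4% → Campaign Blue
Desktop: Campaign Blue 118/313 = 37.7%, Variant 2 8/24 = 33.3% → Campaign Blue
Tablet: Campaign Blue 93/185 = 50.3%, Variant 2 60/144 = 41.7% → Campaign Blue
Overall: Campaign Blue 220/512 = 43.0%, Variant 2 245/482 = 50.8% → Variant 2
Campaign Blue wins each device group but Variant 2 wins overall — the comparison reverses. Campaign Blue's impressions skew toward desktop, which has a lower base rate.

Yes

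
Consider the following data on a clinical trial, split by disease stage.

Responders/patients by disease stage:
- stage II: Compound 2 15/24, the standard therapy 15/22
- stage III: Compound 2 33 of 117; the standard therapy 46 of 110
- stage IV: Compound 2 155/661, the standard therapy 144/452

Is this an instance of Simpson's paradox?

No

Stage II: Compound 2 15/24 = 62.5%, the standard therapy 15/22 = 68.2% → the standard therapy
Stage III: Compound 2 33/117 = 28.2%, the standard therapy 46/110 = 41.8% → the standard therapy
Stage IV: Compound 2 155/661 = 23.4%, the standard therapy 144/452 = 31.9% → the standard therapy
Overall: Compound 2 203/802 = 25.3%, the standard therapy 205/584 = 35.1% → the standard therapy
The standard therapy wins overall and in every disease group — no reversal.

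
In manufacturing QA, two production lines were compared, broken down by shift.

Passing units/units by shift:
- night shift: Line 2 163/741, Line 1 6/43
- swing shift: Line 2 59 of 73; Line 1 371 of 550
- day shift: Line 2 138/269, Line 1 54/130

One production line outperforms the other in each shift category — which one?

Night shift: Line 2 163/741 = 22.0%, Line 1 6/43 = 14.0% → Line 2
Swing shift: Line 2 59/73 = 80.8%, Line 1 371/550 = 67.5% → Line 2
Day shift: Line 2 138/269 = 51.3%, Line 1 54/130 = 41.5% → Line 2
Line 2 has the higher rate in all 3 groups.

Line 2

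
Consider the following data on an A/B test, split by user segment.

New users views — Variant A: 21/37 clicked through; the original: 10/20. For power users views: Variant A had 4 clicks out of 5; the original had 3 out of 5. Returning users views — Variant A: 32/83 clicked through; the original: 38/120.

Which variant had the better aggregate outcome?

New users: Variant A 21/37 = 56.8%, the original 10/20 = 50.0% → Variant A
Power users: Variant A 4/5 = 80.0%, the original 3/5 = 60.0% → Variant A
Returning users: Variant A 32/83 = 38.6%, the original 38/120 = 31.7% → Variant A
Overall: Variant A 57/125 = 45.6%, the original 51/145 = 35.2% → Variant A

Variant A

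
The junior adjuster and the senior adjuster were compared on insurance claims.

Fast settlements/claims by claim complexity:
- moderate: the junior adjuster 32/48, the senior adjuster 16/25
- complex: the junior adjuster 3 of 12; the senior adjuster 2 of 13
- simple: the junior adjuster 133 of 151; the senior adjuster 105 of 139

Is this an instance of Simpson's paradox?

Moderate: the junior adjuster 32/48 = 66.7%, the senior adjuster 16/25 = 64.0% → the junior adjuster
Complex: the junior adjuster 3/12 = 25.0%, the senior adjuster 2/13 = 15.4% → the junior adjuster
Simple: the junior adjuster 133/151 = 88.1%, the senior adjuster 105/139 = 75.5% → the junior adjuster
Overall: the junior adjuster 168/211 = 79.6%, the senior adjuster 123/177 = 69.5% → the junior adjuster
The junior adjuster wins overall and in every claim group — no reversal.

No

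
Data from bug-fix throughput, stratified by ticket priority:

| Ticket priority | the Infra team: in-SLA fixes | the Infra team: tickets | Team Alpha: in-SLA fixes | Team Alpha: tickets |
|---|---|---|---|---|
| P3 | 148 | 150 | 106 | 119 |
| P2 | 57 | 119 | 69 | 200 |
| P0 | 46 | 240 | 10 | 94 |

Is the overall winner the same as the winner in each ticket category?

Yes

P3: the Infra team 148/150 = 98.7%, Team Alpha 106/119 = 89.1% → the Infra team
P2: the Infra team 57/119 = 47.9%, Team Alpha 69/200 = 34.5% → the Infra team
P0: the Infra team 46/240 = 19.2%, Team Alpha 10/94 = 10.6% → the Infra team
Overall: the Infra team 251/509 = 49.3%, Team Alpha 185/413 = 44.8% → the Infra team
The Infra team wins overall and in every ticket group — no reversal.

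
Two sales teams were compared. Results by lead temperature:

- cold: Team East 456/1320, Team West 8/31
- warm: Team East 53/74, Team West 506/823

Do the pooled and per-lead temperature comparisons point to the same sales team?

Cold: Team East 456/1320 = 34.5%, Team West 8/31 = 25.8% → Team East
Warm: Team East 53/74 = 71.6%, Team West 506/823 = 61.5% → Team East
Overall: Team East 509/1394 = 36.5%, Team West 514/854 = 60.2% → Team West
Team East wins each lead group but Team West wins overall — the comparison reverses. Team East's leads skew toward cold, which has a lower base rate.

No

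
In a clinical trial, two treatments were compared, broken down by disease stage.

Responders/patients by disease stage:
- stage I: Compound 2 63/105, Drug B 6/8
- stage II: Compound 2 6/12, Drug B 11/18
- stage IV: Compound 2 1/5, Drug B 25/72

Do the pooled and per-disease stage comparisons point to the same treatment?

Stage I: Compound 2 63/105 = 60.0%, Drug B 6/8 = 75.0% → Drug B
Stage II: Compound 2 6/12 = 50.0%, Drug B 11/18 = 61.1% → Drug B
Stage IV: Compound 2 1/5 = 20.0%, Drug B 25/72 = 34.7% → Drug B
Overall: Compound 2 70/122 = 57.4%, Drug B 42/98 = 42.9% → Compound 2
Drug B wins each disease group but Compound 2 wins overall — the comparison reverses. Drug B's patients skew toward stage IV, which has a lower base rate.

No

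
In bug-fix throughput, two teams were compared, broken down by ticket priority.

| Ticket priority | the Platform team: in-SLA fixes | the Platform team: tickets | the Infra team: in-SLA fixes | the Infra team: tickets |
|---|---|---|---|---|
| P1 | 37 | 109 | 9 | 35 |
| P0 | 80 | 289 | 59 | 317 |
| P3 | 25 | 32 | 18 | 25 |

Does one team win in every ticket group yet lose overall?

P1: the Platform team 37/109 = 33.9%, the Infra team 9/35 = 25.7% → the Platform team
P0: the Platform team 80/289 = 27.7%, the Infra team 59/317 = 18.6% → the Platform team
P3: the Platform team 25/32 = 78.1%, the Infra team 18/25 = 72.0% → the Platform team
Overall: the Platform team 142/430 = 33.0%, the Infra team 86/377 = 22.8% → the Platform team
The Platform team wins overall and in every ticket group — no reversal.

No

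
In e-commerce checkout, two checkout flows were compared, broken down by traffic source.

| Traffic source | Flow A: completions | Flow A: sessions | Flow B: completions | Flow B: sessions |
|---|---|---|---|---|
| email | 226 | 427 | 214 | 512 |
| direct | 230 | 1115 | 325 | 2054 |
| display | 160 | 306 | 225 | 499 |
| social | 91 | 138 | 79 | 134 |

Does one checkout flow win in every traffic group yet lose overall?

No

Email: Flow A 226/427 = 52.9%, Flow B 214/512 = 41.8% → Flow A
Direct: Flow A 230/1115 = 20.6%, Flow B 325/2054 = 15.8% → Flow A
Display: Flow A 160/306 = 52.3%, Flow B 225/499 = 45.1% → Flow A
Social: Flow A 91/138 = 65.9%, Flow B 79/134 = 59.0% → Flow A
Overall: Flow A 707/1986 = 35.6%, Flow B 843/3199 = 26.4% → Flow A
Flow A wins overall and in every traffic group — no reversal.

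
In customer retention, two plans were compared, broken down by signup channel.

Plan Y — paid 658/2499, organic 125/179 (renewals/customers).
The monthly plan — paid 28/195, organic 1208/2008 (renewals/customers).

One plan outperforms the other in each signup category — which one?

Paid: Plan Y 658/2499 = 26.3%, the monthly plan 28/195 = 14.4% → Plan Y
Organic: Plan Y 125/179 = 69.8%, the monthly plan 1208/2008 = 60.2% → Plan Y
Plan Y has the higher rate in both groups.

Plan Y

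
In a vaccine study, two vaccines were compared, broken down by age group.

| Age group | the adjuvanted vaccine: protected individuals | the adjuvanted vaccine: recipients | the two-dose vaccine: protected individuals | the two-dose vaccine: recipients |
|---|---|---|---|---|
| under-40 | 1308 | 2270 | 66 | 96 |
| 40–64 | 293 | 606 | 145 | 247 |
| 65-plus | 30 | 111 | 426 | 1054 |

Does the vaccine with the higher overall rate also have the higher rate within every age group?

No

Under-40: the adjuvanted vaccine 1308/2270 = 57.6%, the two-dose vaccine 66/96 = 68.8% → the two-dose vaccine
40–64: the adjuvanted vaccine 293/606 = 48.3%, the two-dose vaccine 145/247 = 58.7% → the two-dose vaccine
65-plus: the adjuvanted vaccine 30/111 = 27.0%, the two-dose vaccine 426/1054 = 40.4% → the two-dose vaccine
Overall: the adjuvanted vaccine 1631/2987 = 54.6%, the two-dose vaccine 637/1397 = 45.6% → the adjuvanted vaccine
The two-dose vaccine wins each age group but the adjuvanted vaccine wins overall — the comparison reverses. The two-dose vaccine's recipients skew toward 65-plus, which has a lower base rate.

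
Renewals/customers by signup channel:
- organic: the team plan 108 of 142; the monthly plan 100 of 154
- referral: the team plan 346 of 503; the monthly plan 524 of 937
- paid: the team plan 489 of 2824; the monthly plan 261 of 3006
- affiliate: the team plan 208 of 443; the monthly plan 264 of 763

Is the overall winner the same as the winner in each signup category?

Yes

Organic: the team plan 108/142 = 76.1%, the monthly plan 100/154 = 64.9% → the team plan
Referral: the team plan 346/503 = 68.8%, the monthly plan 524/937 = 55.9% → the team plan
Paid: the team plan 489/2824 = 17.3%, the monthly plan 261/3006 = 8.7% → the team plan
Affiliate: the team plan 208/443 = 47.0%, the monthly plan 264/763 = 34.6% → the team plan
Overall: the team plan 1151/3912 = 29.4%, the monthly plan 1149/4860 = 23.6% → the team plan
The team plan wins overall and in every signup group — no reversal.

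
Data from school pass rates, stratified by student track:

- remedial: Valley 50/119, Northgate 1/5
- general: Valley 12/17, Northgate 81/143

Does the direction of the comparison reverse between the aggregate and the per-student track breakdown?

Yes

Remedial: Valley 50/119 = 42.0%, Northgate 1/5 = 20.0% → Valley
General: Valley 12/17 = 70.6%, Northgate 81/143 = 56.6% → Valley
Overall: Valley 62/136 = 45.6%, Northgate 82/148 = 55.4% → Northgate
Valley wins each student group but Northgate wins overall — the comparison reverses. Valley's students skew toward remedial, which has a lower base rate.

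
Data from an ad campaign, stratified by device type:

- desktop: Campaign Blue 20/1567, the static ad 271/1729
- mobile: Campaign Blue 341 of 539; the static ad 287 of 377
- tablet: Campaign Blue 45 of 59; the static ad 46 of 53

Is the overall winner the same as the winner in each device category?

Desktop: Campaign Blue 20/1567 = 1.3%, the static ad 271/1729 = 15.7% → the static ad
Mobile: Campaign Blue 341/539 = 63.3%, the static ad 287/377 = 76.1% → the static ad
Tablet: Campaign Blue 45/59 = 76.3%, the static ad 46/53 = 86.8% → the static ad
Overall: Campaign Blue 406/2165 = 18.8%, the static ad 604/2159 = 28.0% → the static ad
The static ad wins overall and in every device group — no reversal.

Yes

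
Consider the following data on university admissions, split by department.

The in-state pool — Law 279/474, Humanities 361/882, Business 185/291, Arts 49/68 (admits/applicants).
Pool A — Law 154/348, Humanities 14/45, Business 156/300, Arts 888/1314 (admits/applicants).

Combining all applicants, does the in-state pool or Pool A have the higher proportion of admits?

Pool A

Law: the in-state pool 279/474 = 58.9%, Pool A 154/348 = 44.3% → the in-state pool
Humanities: the in-state pool 361/882 = 40.9%, Pool A 14/45 = 31.1% → the in-state pool
Business: the in-state pool 185/291 = 63.6%, Pool A 156/300 = 52.0% → the in-state pool
Arts: the in-state pool 49/68 = 72.1%, Pool A 888/1314 = 67.6% → the in-state pool
Overall: the in-state pool 874/1715 = 51.0%, Pool A 1212/2007 = 60.4% → Pool A
(The in-state pool wins every department group but Pool A wins overall — the in-state pool's applicants skew toward the low-rate Humanities group.)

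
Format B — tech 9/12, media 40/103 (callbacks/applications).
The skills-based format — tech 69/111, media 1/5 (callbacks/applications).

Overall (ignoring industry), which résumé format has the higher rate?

Tech: Format B 9/12 = 75.0%, the skills-based format 69/111 = 62.2% → Format B
Media: Format B 40/103 = 38.8%, the skills-based format 1/5 = 20.0% → Format B
Overall: Format B 49/115 = 42.6%, the skills-based format 70/116 = 60.3% → the skills-based format
(Format B wins every industry group but the skills-based format wins overall — Format B's applications skew toward the low-rate media group.)

the skills-based format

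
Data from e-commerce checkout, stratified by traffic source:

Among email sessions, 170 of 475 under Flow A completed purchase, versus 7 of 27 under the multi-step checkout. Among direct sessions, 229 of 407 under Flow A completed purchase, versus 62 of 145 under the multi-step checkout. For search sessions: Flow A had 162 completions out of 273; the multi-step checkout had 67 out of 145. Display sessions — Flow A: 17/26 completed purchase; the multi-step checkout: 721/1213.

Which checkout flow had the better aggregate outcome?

the multi-step checkout

Email: Flow A 170/475 = 35.8%, the multi-step checkout 7/27 = 25.9% → Flow A
Direct: Flow A 229/407 = 56.3%, the multi-step checkout 62/145 = 42.8% → Flow A
Search: Flow A 162/273 = 59.3%, the multi-step checkout 67/145 = 46.2% → Flow A
Display: Flow A 17/26 = 65.4%, the multi-step checkout 721/1213 = 59.4% → Flow A
Overall: Flow A 578/1181 = 48.9%, the multi-step checkout 857/1530 = 56.0% → the multi-step checkout
(Flow A wins every traffic group but the multi-step checkout wins overall — Flow A's sessions skew toward the low-rate email group.)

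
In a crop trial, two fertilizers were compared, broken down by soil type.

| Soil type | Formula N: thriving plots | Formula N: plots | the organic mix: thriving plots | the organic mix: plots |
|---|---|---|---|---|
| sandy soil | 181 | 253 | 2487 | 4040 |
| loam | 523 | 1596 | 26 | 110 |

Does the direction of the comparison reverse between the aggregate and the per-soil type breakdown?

Sandy soil: Formula N 181/253 = 71.5%, the organic mix 2487/4040 = 61.6% → Formula N
Loam: Formula N 523/1596 = 32.8%, the organic mix 26/110 = 23.6% → Formula N
Overall: Formula N 704/1849 = 38.1%, the organic mix 2513/4150 = 60.6% → the organic mix
Formula N wins each soil group but the organic mix wins overall — the comparison reverses. Formula N's plots skew toward loam, which has a lower base rate.

Yes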